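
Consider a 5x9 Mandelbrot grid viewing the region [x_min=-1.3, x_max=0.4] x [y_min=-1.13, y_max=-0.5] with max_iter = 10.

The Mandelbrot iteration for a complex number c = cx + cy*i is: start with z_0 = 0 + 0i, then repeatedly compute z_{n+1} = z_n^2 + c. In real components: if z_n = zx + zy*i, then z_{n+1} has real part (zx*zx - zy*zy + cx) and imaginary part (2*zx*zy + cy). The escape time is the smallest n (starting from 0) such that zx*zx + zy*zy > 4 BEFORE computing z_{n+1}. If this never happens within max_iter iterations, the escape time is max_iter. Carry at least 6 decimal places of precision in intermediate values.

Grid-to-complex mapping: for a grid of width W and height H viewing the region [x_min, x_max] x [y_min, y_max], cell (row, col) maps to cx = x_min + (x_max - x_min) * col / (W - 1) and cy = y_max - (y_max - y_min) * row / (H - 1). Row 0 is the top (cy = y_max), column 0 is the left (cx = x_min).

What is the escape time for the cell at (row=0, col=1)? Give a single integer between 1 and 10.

Answer: 5

Derivation:
z_0 = 0 + 0i, c = -0.8750 + -0.5000i
Iter 1: z = -0.8750 + -0.5000i, |z|^2 = 1.0156
Iter 2: z = -0.3594 + 0.3750i, |z|^2 = 0.2698
Iter 3: z = -0.8865 + -0.7695i, |z|^2 = 1.3780
Iter 4: z = -0.6813 + 0.8643i, |z|^2 = 1.2113
Iter 5: z = -1.1579 + -1.6778i, |z|^2 = 4.1557
Escaped at iteration 5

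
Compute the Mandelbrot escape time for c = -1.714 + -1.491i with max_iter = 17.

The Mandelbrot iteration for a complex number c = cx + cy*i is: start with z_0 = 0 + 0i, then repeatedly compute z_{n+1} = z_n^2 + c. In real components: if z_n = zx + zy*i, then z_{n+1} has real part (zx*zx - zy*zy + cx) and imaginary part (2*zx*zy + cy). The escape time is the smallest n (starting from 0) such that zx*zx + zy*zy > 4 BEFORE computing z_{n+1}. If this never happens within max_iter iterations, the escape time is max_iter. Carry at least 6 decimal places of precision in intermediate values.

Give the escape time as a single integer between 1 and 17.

Answer: 1

Derivation:
z_0 = 0 + 0i, c = -1.7140 + -1.4910i
Iter 1: z = -1.7140 + -1.4910i, |z|^2 = 5.1609
Escaped at iteration 1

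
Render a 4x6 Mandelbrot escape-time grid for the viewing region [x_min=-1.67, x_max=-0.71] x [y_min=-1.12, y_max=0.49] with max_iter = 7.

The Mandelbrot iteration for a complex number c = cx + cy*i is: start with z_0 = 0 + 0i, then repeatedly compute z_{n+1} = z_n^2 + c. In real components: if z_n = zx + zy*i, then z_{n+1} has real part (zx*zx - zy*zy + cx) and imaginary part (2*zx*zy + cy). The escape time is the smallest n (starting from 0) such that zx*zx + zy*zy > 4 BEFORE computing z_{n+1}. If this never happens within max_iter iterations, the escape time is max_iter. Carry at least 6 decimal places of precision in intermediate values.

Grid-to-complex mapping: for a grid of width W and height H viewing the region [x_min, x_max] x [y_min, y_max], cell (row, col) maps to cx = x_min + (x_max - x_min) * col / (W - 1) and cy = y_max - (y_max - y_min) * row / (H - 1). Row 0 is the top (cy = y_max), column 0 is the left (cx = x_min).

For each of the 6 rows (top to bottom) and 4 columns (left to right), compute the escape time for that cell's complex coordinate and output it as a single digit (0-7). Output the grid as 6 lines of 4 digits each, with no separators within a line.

Answer: 3457
4777
5777
3457
3334
1233

Derivation:
(row=0, col=0): c = -1.6700 + 0.4900i → escape time 3
(row=0, col=1): c = -1.3500 + 0.4900i → escape time 4
(row=0, col=2): c = -1.0300 + 0.4900i → escape time 5
(row=0, col=3): c = -0.7100 + 0.4900i → escape time 7
(row=1, col=0): c = -1.6700 + 0.1680i → escape time 4
(row=1, col=1): c = -1.3500 + 0.1680i → escape time 7
(row=1, col=2): c = -1.0300 + 0.1680i → escape time 7
(row=1, col=3): c = -0.7100 + 0.1680i → escape time 7
(row=2, col=0): c = -1.6700 + -0.1540i → escape time 5
(row=2, col=1): c = -1.3500 + -0.1540i → escape time 7
(row=2, col=2): c = -1.0300 + -0.1540i → escape time 7
(row=2, col=3): c = -0.7100 + -0.1540i → escape time 7
(row=3, col=0): c = -1.6700 + -0.4760i → escape time 3
(row=3, col=1): c = -1.3500 + -0.4760i → escape time 4
(row=3, col=2): c = -1.0300 + -0.4760i → escape time 5
(row=3, col=3): c = -0.7100 + -0.4760i → escape time 7
(row=4, col=0): c = -1.6700 + -0.7980i → escape time 3
(row=4, col=1): c = -1.3500 + -0.7980i → escape time 3
(row=4, col=2): c = -1.0300 + -0.7980i → escape time 3
(row=4, col=3): c = -0.7100 + -0.7980i → escape time 4
(row=5, col=0): c = -1.6700 + -1.1200i → escape time 1
(row=5, col=1): c = -1.3500 + -1.1200i → escape time 2
(row=5, col=2): c = -1.0300 + -1.1200i → escape time 3
(row=5, col=3): c = -0.7100 + -1.1200i → escape time 3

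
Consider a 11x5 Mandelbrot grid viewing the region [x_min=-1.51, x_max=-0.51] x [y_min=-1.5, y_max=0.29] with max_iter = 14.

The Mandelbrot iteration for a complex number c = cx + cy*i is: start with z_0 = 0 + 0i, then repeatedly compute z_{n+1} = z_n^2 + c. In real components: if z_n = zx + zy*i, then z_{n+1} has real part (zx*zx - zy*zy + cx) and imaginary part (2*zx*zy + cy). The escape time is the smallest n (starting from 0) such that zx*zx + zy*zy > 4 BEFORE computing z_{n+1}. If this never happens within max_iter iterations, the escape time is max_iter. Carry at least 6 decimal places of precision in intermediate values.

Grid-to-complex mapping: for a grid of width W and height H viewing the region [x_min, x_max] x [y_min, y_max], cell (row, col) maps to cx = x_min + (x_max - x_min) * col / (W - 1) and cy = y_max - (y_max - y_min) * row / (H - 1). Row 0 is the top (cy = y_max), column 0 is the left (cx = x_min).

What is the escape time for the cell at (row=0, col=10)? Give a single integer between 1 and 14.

Answer: 14

Derivation:
z_0 = 0 + 0i, c = -0.5100 + 0.2900i
Iter 1: z = -0.5100 + 0.2900i, |z|^2 = 0.3442
Iter 2: z = -0.3340 + -0.0058i, |z|^2 = 0.1116
Iter 3: z = -0.3985 + 0.2939i, |z|^2 = 0.2451
Iter 4: z = -0.4376 + 0.0558i, |z|^2 = 0.1946
Iter 5: z = -0.3216 + 0.2412i, |z|^2 = 0.1616
Iter 6: z = -0.4647 + 0.1349i, |z|^2 = 0.2341
Iter 7: z = -0.3122 + 0.1647i, |z|^2 = 0.1246
Iter 8: z = -0.4396 + 0.1872i, |z|^2 = 0.2283
Iter 9: z = -0.3518 + 0.1254i, |z|^2 = 0.1395
Iter 10: z = -0.4020 + 0.2018i, |z|^2 = 0.2023
Iter 11: z = -0.3891 + 0.1278i, |z|^2 = 0.1677
Iter 12: z = -0.3749 + 0.1906i, |z|^2 = 0.1769
Iter 13: z = -0.4057 + 0.1471i, |z|^2 = 0.1863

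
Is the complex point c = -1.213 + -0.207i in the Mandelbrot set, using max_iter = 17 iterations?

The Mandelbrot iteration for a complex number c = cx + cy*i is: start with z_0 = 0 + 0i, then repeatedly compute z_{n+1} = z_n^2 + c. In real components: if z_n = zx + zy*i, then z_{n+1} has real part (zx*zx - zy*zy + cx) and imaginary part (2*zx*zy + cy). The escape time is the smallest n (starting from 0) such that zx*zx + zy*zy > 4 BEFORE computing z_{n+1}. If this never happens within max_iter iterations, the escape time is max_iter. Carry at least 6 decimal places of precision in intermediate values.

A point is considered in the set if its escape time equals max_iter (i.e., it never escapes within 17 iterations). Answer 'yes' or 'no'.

z_0 = 0 + 0i, c = -1.2130 + -0.2070i
Iter 1: z = -1.2130 + -0.2070i, |z|^2 = 1.5142
Iter 2: z = 0.2155 + 0.2952i, |z|^2 = 0.1336
Iter 3: z = -1.2537 + -0.0798i, |z|^2 = 1.5781
Iter 4: z = 0.3524 + -0.0070i, |z|^2 = 0.1242
Iter 5: z = -1.0889 + -0.2119i, |z|^2 = 1.2306
Iter 6: z = -0.0722 + 0.2545i, |z|^2 = 0.0700
Iter 7: z = -1.2726 + -0.2438i, |z|^2 = 1.6789
Iter 8: z = 0.3470 + 0.4134i, |z|^2 = 0.2914
Iter 9: z = -1.2635 + 0.0799i, |z|^2 = 1.6028
Iter 10: z = 0.3771 + -0.4090i, |z|^2 = 0.3095
Iter 11: z = -1.2381 + -0.5154i, |z|^2 = 1.7987
Iter 12: z = 0.0543 + 1.0694i, |z|^2 = 1.1465
Iter 13: z = -2.3536 + -0.0909i, |z|^2 = 5.5478
Escaped at iteration 13

Answer: no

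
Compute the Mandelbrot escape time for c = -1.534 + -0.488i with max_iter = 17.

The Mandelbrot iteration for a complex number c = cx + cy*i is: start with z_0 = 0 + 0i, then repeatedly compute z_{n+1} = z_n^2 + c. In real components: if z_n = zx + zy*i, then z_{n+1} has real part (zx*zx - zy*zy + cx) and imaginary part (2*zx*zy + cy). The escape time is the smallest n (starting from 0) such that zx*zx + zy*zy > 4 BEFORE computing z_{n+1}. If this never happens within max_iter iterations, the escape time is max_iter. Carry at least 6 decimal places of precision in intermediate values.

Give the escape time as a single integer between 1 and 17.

Answer: 3

Derivation:
z_0 = 0 + 0i, c = -1.5340 + -0.4880i
Iter 1: z = -1.5340 + -0.4880i, |z|^2 = 2.5913
Iter 2: z = 0.5810 + 1.0092i, |z|^2 = 1.3560
Iter 3: z = -2.2149 + 0.6847i, |z|^2 = 5.3745
Escaped at iteration 3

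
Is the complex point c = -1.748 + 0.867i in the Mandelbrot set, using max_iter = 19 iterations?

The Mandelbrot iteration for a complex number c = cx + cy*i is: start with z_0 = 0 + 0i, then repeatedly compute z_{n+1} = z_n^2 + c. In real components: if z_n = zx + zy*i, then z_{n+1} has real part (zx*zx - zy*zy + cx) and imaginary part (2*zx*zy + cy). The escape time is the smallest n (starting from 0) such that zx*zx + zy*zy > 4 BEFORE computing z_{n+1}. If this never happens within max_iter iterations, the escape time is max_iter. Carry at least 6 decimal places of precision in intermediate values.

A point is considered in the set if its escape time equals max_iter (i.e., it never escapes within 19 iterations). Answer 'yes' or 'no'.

Answer: no

Derivation:
z_0 = 0 + 0i, c = -1.7480 + 0.8670i
Iter 1: z = -1.7480 + 0.8670i, |z|^2 = 3.8072
Iter 2: z = 0.5558 + -2.1640i, |z|^2 = 4.9920
Escaped at iteration 2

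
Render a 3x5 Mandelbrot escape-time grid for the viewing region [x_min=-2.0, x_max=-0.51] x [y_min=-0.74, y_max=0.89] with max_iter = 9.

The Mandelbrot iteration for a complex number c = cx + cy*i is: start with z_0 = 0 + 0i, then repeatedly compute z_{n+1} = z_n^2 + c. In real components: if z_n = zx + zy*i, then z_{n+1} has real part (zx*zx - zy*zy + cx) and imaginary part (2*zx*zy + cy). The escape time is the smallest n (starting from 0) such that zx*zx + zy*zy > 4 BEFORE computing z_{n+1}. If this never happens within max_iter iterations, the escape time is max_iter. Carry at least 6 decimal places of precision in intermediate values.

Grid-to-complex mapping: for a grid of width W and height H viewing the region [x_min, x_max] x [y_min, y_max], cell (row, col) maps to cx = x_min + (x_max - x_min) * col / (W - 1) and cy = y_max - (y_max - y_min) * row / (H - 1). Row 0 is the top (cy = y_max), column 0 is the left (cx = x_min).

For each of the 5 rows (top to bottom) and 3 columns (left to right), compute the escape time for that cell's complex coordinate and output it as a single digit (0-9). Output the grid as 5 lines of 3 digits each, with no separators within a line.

Answer: 134
159
199
199
136

Derivation:
(row=0, col=0): c = -2.0000 + 0.8900i → escape time 1
(row=0, col=1): c = -1.2550 + 0.8900i → escape time 3
(row=0, col=2): c = -0.5100 + 0.8900i → escape time 4
(row=1, col=0): c = -2.0000 + 0.4825i → escape time 1
(row=1, col=1): c = -1.2550 + 0.4825i → escape time 5
(row=1, col=2): c = -0.5100 + 0.4825i → escape time 9
(row=2, col=0): c = -2.0000 + 0.0750i → escape time 1
(row=2, col=1): c = -1.2550 + 0.0750i → escape time 9
(row=2, col=2): c = -0.5100 + 0.0750i → escape time 9
(row=3, col=0): c = -2.0000 + -0.3325i → escape time 1
(row=3, col=1): c = -1.2550 + -0.3325i → escape time 9
(row=3, col=2): c = -0.5100 + -0.3325i → escape time 9
(row=4, col=0): c = -2.0000 + -0.7400i → escape time 1
(row=4, col=1): c = -1.2550 + -0.7400i → escape time 3
(row=4, col=2): c = -0.5100 + -0.7400i → escape time 6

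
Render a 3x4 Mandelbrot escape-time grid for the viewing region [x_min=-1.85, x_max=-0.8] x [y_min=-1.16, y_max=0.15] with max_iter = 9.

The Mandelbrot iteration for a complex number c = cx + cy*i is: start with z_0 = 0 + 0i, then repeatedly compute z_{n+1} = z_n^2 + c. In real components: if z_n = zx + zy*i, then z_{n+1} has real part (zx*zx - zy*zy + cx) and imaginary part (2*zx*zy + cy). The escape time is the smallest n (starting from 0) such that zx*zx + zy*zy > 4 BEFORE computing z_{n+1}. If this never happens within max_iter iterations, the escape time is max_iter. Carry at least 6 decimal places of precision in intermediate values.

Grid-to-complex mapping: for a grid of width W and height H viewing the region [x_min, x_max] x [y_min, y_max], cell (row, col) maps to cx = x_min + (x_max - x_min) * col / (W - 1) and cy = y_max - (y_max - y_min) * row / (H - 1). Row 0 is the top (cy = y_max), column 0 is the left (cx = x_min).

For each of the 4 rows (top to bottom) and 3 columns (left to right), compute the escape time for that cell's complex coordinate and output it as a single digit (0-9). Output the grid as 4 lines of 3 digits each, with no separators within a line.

Answer: 499
379
234
123

Derivation:
(row=0, col=0): c = -1.8500 + 0.1500i → escape time 4
(row=0, col=1): c = -1.3250 + 0.1500i → escape time 9
(row=0, col=2): c = -0.8000 + 0.1500i → escape time 9
(row=1, col=0): c = -1.8500 + -0.2867i → escape time 3
(row=1, col=1): c = -1.3250 + -0.2867i → escape time 7
(row=1, col=2): c = -0.8000 + -0.2867i → escape time 9
(row=2, col=0): c = -1.8500 + -0.7233i → escape time 2
(row=2, col=1): c = -1.3250 + -0.7233i → escape time 3
(row=2, col=2): c = -0.8000 + -0.7233i → escape time 4
(row=3, col=0): c = -1.8500 + -1.1600i → escape time 1
(row=3, col=1): c = -1.3250 + -1.1600i → escape time 2
(row=3, col=2): c = -0.8000 + -1.1600i → escape time 3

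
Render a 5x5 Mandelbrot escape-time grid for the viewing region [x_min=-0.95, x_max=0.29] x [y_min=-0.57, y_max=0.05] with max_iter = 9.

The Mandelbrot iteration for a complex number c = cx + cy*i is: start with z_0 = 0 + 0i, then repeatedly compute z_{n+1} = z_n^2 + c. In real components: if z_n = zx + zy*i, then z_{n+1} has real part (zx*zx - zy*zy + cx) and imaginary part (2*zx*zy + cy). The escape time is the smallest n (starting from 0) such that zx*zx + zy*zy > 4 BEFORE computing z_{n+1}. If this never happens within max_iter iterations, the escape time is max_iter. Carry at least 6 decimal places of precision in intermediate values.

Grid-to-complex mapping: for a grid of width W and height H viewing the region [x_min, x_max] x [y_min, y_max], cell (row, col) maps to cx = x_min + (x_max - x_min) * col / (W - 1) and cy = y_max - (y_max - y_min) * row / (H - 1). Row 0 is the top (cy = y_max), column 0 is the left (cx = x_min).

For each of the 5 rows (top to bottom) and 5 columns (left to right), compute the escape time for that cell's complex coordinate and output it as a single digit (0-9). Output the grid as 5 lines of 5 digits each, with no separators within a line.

Answer: 99999
99999
99999
69999
58999

Derivation:
(row=0, col=0): c = -0.9500 + 0.0500i → escape time 9
(row=0, col=1): c = -0.6400 + 0.0500i → escape time 9
(row=0, col=2): c = -0.3300 + 0.0500i → escape time 9
(row=0, col=3): c = -0.0200 + 0.0500i → escape time 9
(row=0, col=4): c = 0.2900 + 0.0500i → escape time 9
(row=1, col=0): c = -0.9500 + -0.1050i → escape time 9
(row=1, col=1): c = -0.6400 + -0.1050i → escape time 9
(row=1, col=2): c = -0.3300 + -0.1050i → escape time 9
(row=1, col=3): c = -0.0200 + -0.1050i → escape time 9
(row=1, col=4): c = 0.2900 + -0.1050i → escape time 9
(row=2, col=0): c = -0.9500 + -0.2600i → escape time 9
(row=2, col=1): c = -0.6400 + -0.2600i → escape time 9
(row=2, col=2): c = -0.3300 + -0.2600i → escape time 9
(row=2, col=3): c = -0.0200 + -0.2600i → escape time 9
(row=2, col=4): c = 0.2900 + -0.2600i → escape time 9
(row=3, col=0): c = -0.9500 + -0.4150i → escape time 6
(row=3, col=1): c = -0.6400 + -0.4150i → escape time 9
(row=3, col=2): c = -0.3300 + -0.4150i → escape time 9
(row=3, col=3): c = -0.0200 + -0.4150i → escape time 9
(row=3, col=4): c = 0.2900 + -0.4150i → escape time 9
(row=4, col=0): c = -0.9500 + -0.5700i → escape time 5
(row=4, col=1): c = -0.6400 + -0.5700i → escape time 8
(row=4, col=2): c = -0.3300 + -0.5700i → escape time 9
(row=4, col=3): c = -0.0200 + -0.5700i → escape time 9
(row=4, col=4): c = 0.2900 + -0.5700i → escape time 9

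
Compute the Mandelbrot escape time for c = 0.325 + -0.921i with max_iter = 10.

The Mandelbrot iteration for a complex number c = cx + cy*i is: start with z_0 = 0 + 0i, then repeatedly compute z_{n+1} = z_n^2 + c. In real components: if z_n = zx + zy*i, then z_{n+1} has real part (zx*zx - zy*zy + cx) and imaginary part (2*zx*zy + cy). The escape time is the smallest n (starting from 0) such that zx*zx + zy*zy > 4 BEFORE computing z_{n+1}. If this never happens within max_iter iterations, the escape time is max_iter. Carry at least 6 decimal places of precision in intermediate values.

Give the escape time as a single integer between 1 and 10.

Answer: 4

Derivation:
z_0 = 0 + 0i, c = 0.3250 + -0.9210i
Iter 1: z = 0.3250 + -0.9210i, |z|^2 = 0.9539
Iter 2: z = -0.4176 + -1.5196i, |z|^2 = 2.4837
Iter 3: z = -1.8099 + 0.3483i, |z|^2 = 3.3971
Iter 4: z = 3.4796 + -2.1817i, |z|^2 = 16.8670
Escaped at iteration 4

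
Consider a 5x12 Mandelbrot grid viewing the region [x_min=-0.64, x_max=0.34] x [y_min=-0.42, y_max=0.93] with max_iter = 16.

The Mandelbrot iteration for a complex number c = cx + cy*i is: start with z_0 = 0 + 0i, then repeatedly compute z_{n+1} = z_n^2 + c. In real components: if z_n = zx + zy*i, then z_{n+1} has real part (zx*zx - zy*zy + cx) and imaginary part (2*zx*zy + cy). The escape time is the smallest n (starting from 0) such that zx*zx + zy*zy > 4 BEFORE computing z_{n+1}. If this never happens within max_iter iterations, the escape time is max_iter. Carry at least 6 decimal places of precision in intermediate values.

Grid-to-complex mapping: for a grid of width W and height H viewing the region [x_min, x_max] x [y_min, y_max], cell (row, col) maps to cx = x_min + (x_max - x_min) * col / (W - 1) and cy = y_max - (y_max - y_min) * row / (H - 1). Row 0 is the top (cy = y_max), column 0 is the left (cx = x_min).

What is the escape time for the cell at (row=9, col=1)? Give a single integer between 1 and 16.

Answer: 16

Derivation:
z_0 = 0 + 0i, c = -0.3950 + -0.1745i
Iter 1: z = -0.3950 + -0.1745i, |z|^2 = 0.1865
Iter 2: z = -0.2694 + -0.0367i, |z|^2 = 0.0739
Iter 3: z = -0.3237 + -0.1548i, |z|^2 = 0.1288
Iter 4: z = -0.3142 + -0.0743i, |z|^2 = 0.1042
Iter 5: z = -0.3018 + -0.1279i, |z|^2 = 0.1074
Iter 6: z = -0.3202 + -0.0974i, |z|^2 = 0.1120
Iter 7: z = -0.3019 + -0.1122i, |z|^2 = 0.1037
Iter 8: z = -0.3164 + -0.1068i, |z|^2 = 0.1115
Iter 9: z = -0.3063 + -0.1070i, |z|^2 = 0.1052
Iter 10: z = -0.3126 + -0.1090i, |z|^2 = 0.1096
Iter 11: z = -0.3091 + -0.1064i, |z|^2 = 0.1069
Iter 12: z = -0.3107 + -0.1088i, |z|^2 = 0.1084
Iter 13: z = -0.3103 + -0.1069i, |z|^2 = 0.1077
Iter 14: z = -0.3102 + -0.1082i, |z|^2 = 0.1079
Iter 15: z = -0.3105 + -0.1074i, |z|^2 = 0.1080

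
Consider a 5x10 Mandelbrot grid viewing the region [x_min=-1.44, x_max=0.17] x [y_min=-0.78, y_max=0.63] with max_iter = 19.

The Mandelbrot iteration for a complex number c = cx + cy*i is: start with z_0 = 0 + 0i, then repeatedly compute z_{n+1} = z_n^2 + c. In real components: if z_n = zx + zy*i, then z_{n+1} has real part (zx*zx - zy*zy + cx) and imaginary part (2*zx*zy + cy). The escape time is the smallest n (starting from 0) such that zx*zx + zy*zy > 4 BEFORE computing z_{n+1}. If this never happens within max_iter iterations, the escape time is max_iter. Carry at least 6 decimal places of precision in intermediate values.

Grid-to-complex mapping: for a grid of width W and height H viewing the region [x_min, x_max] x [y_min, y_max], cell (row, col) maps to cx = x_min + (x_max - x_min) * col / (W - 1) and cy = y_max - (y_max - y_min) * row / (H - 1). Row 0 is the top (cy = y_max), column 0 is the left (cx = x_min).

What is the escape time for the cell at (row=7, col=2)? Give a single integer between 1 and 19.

z_0 = 0 + 0i, c = -0.6350 + -0.4667i
Iter 1: z = -0.6350 + -0.4667i, |z|^2 = 0.6210
Iter 2: z = -0.4496 + 0.1260i, |z|^2 = 0.2180
Iter 3: z = -0.4488 + -0.5800i, |z|^2 = 0.5377
Iter 4: z = -0.7699 + 0.0539i, |z|^2 = 0.5957
Iter 5: z = -0.0451 + -0.5496i, |z|^2 = 0.3041
Iter 6: z = -0.9351 + -0.4171i, |z|^2 = 1.0483
Iter 7: z = 0.0654 + 0.3134i, |z|^2 = 0.1025
Iter 8: z = -0.7289 + -0.4257i, |z|^2 = 0.7126
Iter 9: z = -0.2849 + 0.1539i, |z|^2 = 0.1049
Iter 10: z = -0.5775 + -0.5544i, |z|^2 = 0.6409
Iter 11: z = -0.6088 + 0.1737i, |z|^2 = 0.4008
Iter 12: z = -0.2945 + -0.6781i, |z|^2 = 0.5466
Iter 13: z = -1.0081 + -0.0672i, |z|^2 = 1.0208
Iter 14: z = 0.3768 + -0.3312i, |z|^2 = 0.2517
Iter 15: z = -0.6027 + -0.7163i, |z|^2 = 0.8763
Iter 16: z = -0.7848 + 0.3967i, |z|^2 = 0.7733
Iter 17: z = -0.1765 + -1.0894i, |z|^2 = 1.2179
Iter 18: z = -1.7906 + -0.0821i, |z|^2 = 3.2129

Answer: 19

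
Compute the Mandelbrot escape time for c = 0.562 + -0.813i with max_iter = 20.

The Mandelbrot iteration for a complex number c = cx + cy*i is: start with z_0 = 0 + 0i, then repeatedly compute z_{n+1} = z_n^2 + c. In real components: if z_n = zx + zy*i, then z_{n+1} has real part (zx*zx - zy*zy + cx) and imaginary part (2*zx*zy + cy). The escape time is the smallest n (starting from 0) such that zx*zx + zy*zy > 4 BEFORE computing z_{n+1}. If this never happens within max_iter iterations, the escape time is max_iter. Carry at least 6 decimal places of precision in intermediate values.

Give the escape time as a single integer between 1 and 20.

z_0 = 0 + 0i, c = 0.5620 + -0.8130i
Iter 1: z = 0.5620 + -0.8130i, |z|^2 = 0.9768
Iter 2: z = 0.2169 + -1.7268i, |z|^2 = 3.0289
Iter 3: z = -2.3728 + -1.5620i, |z|^2 = 8.0703
Escaped at iteration 3

Answer: 3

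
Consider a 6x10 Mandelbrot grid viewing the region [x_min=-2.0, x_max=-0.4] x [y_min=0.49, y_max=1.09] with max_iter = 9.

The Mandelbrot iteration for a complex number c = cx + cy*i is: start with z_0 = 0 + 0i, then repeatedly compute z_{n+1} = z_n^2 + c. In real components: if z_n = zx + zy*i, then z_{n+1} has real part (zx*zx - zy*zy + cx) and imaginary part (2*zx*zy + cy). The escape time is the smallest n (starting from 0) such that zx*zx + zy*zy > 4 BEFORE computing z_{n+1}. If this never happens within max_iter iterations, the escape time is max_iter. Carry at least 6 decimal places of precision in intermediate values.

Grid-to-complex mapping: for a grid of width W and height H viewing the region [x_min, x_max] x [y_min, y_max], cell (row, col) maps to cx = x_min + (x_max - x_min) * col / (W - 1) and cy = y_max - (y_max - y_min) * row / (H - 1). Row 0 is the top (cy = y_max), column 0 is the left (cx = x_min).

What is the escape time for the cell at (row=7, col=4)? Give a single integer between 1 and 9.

Answer: 6

Derivation:
z_0 = 0 + 0i, c = -0.7200 + 0.6233i
Iter 1: z = -0.7200 + 0.6233i, |z|^2 = 0.9069
Iter 2: z = -0.5901 + -0.2743i, |z|^2 = 0.4235
Iter 3: z = -0.4470 + 0.9470i, |z|^2 = 1.0967
Iter 4: z = -1.4171 + -0.2232i, |z|^2 = 2.0581
Iter 5: z = 1.2384 + 1.2560i, |z|^2 = 3.1114
Iter 6: z = -0.7639 + 3.7344i, |z|^2 = 14.5291
Escaped at iteration 6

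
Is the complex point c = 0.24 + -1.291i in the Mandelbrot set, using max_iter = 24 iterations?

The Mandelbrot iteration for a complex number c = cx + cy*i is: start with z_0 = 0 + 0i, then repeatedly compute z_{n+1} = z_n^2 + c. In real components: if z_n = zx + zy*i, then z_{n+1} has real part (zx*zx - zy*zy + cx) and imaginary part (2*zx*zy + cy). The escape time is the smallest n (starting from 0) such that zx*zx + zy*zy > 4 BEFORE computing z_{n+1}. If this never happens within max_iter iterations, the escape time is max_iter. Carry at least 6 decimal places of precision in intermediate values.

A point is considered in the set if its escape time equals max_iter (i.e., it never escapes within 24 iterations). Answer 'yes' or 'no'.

z_0 = 0 + 0i, c = 0.2400 + -1.2910i
Iter 1: z = 0.2400 + -1.2910i, |z|^2 = 1.7243
Iter 2: z = -1.3691 + -1.9107i, |z|^2 = 5.5251
Escaped at iteration 2

Answer: no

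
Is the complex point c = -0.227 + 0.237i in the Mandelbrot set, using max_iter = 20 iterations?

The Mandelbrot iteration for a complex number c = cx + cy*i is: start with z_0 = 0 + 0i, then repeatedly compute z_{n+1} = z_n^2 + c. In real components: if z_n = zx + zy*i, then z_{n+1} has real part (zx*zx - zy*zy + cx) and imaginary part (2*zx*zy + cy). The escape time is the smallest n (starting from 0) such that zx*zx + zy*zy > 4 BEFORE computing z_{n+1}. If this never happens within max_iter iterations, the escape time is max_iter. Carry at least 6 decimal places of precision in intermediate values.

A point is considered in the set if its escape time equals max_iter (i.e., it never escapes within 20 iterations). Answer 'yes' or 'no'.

Answer: yes

Derivation:
z_0 = 0 + 0i, c = -0.2270 + 0.2370i
Iter 1: z = -0.2270 + 0.2370i, |z|^2 = 0.1077
Iter 2: z = -0.2316 + 0.1294i, |z|^2 = 0.0704
Iter 3: z = -0.1901 + 0.1771i, |z|^2 = 0.0675
Iter 4: z = -0.2222 + 0.1697i, |z|^2 = 0.0782
Iter 5: z = -0.2064 + 0.1616i, |z|^2 = 0.0687
Iter 6: z = -0.2105 + 0.1703i, |z|^2 = 0.0733
Iter 7: z = -0.2117 + 0.1653i, |z|^2 = 0.0721
Iter 8: z = -0.2095 + 0.1670i, |z|^2 = 0.0718
Iter 9: z = -0.2110 + 0.1670i, |z|^2 = 0.0724
Iter 10: z = -0.2104 + 0.1665i, |z|^2 = 0.0720
Iter 11: z = -0.2105 + 0.1669i, |z|^2 = 0.0722
Iter 12: z = -0.2106 + 0.1667i, |z|^2 = 0.0721
Iter 13: z = -0.2105 + 0.1668i, |z|^2 = 0.0721
Iter 14: z = -0.2105 + 0.1668i, |z|^2 = 0.0721
Iter 15: z = -0.2105 + 0.1668i, |z|^2 = 0.0721
Iter 16: z = -0.2105 + 0.1668i, |z|^2 = 0.0721
Iter 17: z = -0.2105 + 0.1668i, |z|^2 = 0.0721
Iter 18: z = -0.2105 + 0.1668i, |z|^2 = 0.0721
Iter 19: z = -0.2105 + 0.1668i, |z|^2 = 0.0721
Did not escape in 20 iterations → in set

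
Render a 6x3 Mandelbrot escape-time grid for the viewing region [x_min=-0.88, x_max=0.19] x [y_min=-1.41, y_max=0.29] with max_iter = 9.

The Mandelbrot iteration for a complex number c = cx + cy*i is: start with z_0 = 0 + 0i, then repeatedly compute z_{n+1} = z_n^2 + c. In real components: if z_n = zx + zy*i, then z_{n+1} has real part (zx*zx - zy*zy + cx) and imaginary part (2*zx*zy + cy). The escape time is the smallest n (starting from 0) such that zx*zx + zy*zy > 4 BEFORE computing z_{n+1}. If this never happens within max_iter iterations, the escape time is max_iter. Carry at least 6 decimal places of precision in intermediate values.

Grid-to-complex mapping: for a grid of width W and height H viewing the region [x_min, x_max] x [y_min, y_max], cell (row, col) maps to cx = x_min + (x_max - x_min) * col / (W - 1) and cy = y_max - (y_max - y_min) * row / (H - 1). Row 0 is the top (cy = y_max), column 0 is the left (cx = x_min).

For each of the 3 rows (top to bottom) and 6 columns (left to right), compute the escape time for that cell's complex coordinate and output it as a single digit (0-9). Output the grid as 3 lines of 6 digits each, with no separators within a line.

Answer: 999999
579999
222222

Derivation:
(row=0, col=0): c = -0.8800 + 0.2900i → escape time 9
(row=0, col=1): c = -0.6660 + 0.2900i → escape time 9
(row=0, col=2): c = -0.4520 + 0.2900i → escape time 9
(row=0, col=3): c = -0.2380 + 0.2900i → escape time 9
(row=0, col=4): c = -0.0240 + 0.2900i → escape time 9
(row=0, col=5): c = 0.1900 + 0.2900i → escape time 9
(row=1, col=0): c = -0.8800 + -0.5600i → escape time 5
(row=1, col=1): c = -0.6660 + -0.5600i → escape time 7
(row=1, col=2): c = -0.4520 + -0.5600i → escape time 9
(row=1, col=3): c = -0.2380 + -0.5600i → escape time 9
(row=1, col=4): c = -0.0240 + -0.5600i → escape time 9
(row=1, col=5): c = 0.1900 + -0.5600i → escape time 9
(row=2, col=0): c = -0.8800 + -1.4100i → escape time 2
(row=2, col=1): c = -0.6660 + -1.4100i → escape time 2
(row=2, col=2): c = -0.4520 + -1.4100i → escape time 2
(row=2, col=3): c = -0.2380 + -1.4100i → escape time 2
(row=2, col=4): c = -0.0240 + -1.4100i → escape time 2
(row=2, col=5): c = 0.1900 + -1.4100i → escape time 2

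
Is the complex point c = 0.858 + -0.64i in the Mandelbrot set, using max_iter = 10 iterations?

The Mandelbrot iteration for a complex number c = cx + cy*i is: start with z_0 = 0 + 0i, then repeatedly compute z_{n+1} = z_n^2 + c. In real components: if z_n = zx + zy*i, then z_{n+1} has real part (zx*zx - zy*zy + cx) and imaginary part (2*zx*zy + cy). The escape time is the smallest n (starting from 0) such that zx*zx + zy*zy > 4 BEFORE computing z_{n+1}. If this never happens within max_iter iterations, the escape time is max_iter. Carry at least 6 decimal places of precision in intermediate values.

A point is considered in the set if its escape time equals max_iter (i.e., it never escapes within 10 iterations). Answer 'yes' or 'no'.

z_0 = 0 + 0i, c = 0.8580 + -0.6400i
Iter 1: z = 0.8580 + -0.6400i, |z|^2 = 1.1458
Iter 2: z = 1.1846 + -1.7382i, |z|^2 = 4.4247
Escaped at iteration 2

Answer: no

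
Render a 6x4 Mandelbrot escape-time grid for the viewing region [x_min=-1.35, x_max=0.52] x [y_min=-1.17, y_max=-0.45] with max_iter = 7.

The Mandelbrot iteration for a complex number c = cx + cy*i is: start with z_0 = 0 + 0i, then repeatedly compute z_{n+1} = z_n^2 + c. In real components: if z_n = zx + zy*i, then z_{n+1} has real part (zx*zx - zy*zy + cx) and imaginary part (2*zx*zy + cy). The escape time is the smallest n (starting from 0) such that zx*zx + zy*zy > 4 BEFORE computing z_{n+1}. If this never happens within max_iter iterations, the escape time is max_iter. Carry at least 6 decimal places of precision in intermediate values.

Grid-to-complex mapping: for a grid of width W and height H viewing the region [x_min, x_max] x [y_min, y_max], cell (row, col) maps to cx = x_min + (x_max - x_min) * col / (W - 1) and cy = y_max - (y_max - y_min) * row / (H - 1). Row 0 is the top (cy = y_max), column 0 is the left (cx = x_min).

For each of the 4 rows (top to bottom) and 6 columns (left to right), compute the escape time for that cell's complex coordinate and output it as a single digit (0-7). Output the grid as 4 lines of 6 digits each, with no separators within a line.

Answer: 457775
347773
334743
233432

Derivation:
(row=0, col=0): c = -1.3500 + -0.4500i → escape time 4
(row=0, col=1): c = -0.9760 + -0.4500i → escape time 5
(row=0, col=2): c = -0.6020 + -0.4500i → escape time 7
(row=0, col=3): c = -0.2280 + -0.4500i → escape time 7
(row=0, col=4): c = 0.1460 + -0.4500i → escape time 7
(row=0, col=5): c = 0.5200 + -0.4500i → escape time 5
(row=1, col=0): c = -1.3500 + -0.6900i → escape time 3
(row=1, col=1): c = -0.9760 + -0.6900i → escape time 4
(row=1, col=2): c = -0.6020 + -0.6900i → escape time 7
(row=1, col=3): c = -0.2280 + -0.6900i → escape time 7
(row=1, col=4): c = 0.1460 + -0.6900i → escape time 7
(row=1, col=5): c = 0.5200 + -0.6900i → escape time 3
(row=2, col=0): c = -1.3500 + -0.9300i → escape time 3
(row=2, col=1): c = -0.9760 + -0.9300i → escape time 3
(row=2, col=2): c = -0.6020 + -0.9300i → escape time 4
(row=2, col=3): c = -0.2280 + -0.9300i → escape time 7
(row=2, col=4): c = 0.1460 + -0.9300i → escape time 4
(row=2, col=5): c = 0.5200 + -0.9300i → escape time 3
(row=3, col=0): c = -1.3500 + -1.1700i → escape time 2
(row=3, col=1): c = -0.9760 + -1.1700i → escape time 3
(row=3, col=2): c = -0.6020 + -1.1700i → escape time 3
(row=3, col=3): c = -0.2280 + -1.1700i → escape time 4
(row=3, col=4): c = 0.1460 + -1.1700i → escape time 3
(row=3, col=5): c = 0.5200 + -1.1700i → escape time 2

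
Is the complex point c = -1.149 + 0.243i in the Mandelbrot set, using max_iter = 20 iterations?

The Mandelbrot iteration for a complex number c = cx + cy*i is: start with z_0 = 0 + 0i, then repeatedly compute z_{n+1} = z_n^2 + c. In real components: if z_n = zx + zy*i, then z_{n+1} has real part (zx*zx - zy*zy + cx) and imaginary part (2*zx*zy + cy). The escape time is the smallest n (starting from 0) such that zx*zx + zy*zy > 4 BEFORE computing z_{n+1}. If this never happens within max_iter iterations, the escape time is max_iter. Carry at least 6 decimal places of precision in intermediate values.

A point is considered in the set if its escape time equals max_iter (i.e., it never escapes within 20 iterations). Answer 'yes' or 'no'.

z_0 = 0 + 0i, c = -1.1490 + 0.2430i
Iter 1: z = -1.1490 + 0.2430i, |z|^2 = 1.3792
Iter 2: z = 0.1122 + -0.3154i, |z|^2 = 0.1121
Iter 3: z = -1.2359 + 0.1723i, |z|^2 = 1.5571
Iter 4: z = 0.3488 + -0.1828i, |z|^2 = 0.1551
Iter 5: z = -1.0607 + 0.1155i, |z|^2 = 1.1385
Iter 6: z = -0.0372 + -0.0020i, |z|^2 = 0.0014
Iter 7: z = -1.1476 + 0.2432i, |z|^2 = 1.3762
Iter 8: z = 0.1089 + -0.3151i, |z|^2 = 0.1111
Iter 9: z = -1.2364 + 0.1744i, |z|^2 = 1.5591
Iter 10: z = 0.3493 + -0.1882i, |z|^2 = 0.1574
Iter 11: z = -1.0624 + 0.1115i, |z|^2 = 1.1411
Iter 12: z = -0.0328 + 0.0060i, |z|^2 = 0.0011
Iter 13: z = -1.1480 + 0.2426i, |z|^2 = 1.3767
Iter 14: z = 0.1100 + -0.3140i, |z|^2 = 0.1107
Iter 15: z = -1.2355 + 0.1739i, |z|^2 = 1.5567
Iter 16: z = 0.3472 + -0.1868i, |z|^2 = 0.1555
Iter 17: z = -1.0633 + 0.1133i, |z|^2 = 1.1435
Iter 18: z = -0.0311 + 0.0021i, |z|^2 = 0.0010
Iter 19: z = -1.1480 + 0.2429i, |z|^2 = 1.3770
Did not escape in 20 iterations → in set

Answer: yes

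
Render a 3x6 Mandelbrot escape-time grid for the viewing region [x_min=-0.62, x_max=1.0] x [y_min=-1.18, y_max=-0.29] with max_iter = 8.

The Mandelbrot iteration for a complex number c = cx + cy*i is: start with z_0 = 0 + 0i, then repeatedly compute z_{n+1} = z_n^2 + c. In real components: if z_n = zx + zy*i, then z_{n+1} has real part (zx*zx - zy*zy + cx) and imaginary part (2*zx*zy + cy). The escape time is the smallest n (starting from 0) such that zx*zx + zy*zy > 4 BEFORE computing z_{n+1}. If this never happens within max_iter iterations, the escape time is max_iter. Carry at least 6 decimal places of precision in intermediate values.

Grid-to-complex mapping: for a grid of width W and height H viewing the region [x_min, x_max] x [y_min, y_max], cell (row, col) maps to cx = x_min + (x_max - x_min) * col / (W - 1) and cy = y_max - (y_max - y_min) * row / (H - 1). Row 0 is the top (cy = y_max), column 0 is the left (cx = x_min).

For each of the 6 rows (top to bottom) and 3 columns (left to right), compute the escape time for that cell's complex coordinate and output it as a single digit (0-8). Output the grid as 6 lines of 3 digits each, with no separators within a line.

(row=0, col=0): c = -0.6200 + -0.2900i → escape time 8
(row=0, col=1): c = 0.1900 + -0.2900i → escape time 8
(row=0, col=2): c = 1.0000 + -0.2900i → escape time 2
(row=1, col=0): c = -0.6200 + -0.4680i → escape time 8
(row=1, col=1): c = 0.1900 + -0.4680i → escape time 8
(row=1, col=2): c = 1.0000 + -0.4680i → escape time 2
(row=2, col=0): c = -0.6200 + -0.6460i → escape time 8
(row=2, col=1): c = 0.1900 + -0.6460i → escape time 8
(row=2, col=2): c = 1.0000 + -0.6460i → escape time 2
(row=3, col=0): c = -0.6200 + -0.8240i → escape time 4
(row=3, col=1): c = 0.1900 + -0.8240i → escape time 5
(row=3, col=2): c = 1.0000 + -0.8240i → escape time 2
(row=4, col=0): c = -0.6200 + -1.0020i → escape time 4
(row=4, col=1): c = 0.1900 + -1.0020i → escape time 4
(row=4, col=2): c = 1.0000 + -1.0020i → escape time 2
(row=5, col=0): c = -0.6200 + -1.1800i → escape time 3
(row=5, col=1): c = 0.1900 + -1.1800i → escape time 2
(row=5, col=2): c = 1.0000 + -1.1800i → escape time 2

Answer: 882
882
882
452
442
322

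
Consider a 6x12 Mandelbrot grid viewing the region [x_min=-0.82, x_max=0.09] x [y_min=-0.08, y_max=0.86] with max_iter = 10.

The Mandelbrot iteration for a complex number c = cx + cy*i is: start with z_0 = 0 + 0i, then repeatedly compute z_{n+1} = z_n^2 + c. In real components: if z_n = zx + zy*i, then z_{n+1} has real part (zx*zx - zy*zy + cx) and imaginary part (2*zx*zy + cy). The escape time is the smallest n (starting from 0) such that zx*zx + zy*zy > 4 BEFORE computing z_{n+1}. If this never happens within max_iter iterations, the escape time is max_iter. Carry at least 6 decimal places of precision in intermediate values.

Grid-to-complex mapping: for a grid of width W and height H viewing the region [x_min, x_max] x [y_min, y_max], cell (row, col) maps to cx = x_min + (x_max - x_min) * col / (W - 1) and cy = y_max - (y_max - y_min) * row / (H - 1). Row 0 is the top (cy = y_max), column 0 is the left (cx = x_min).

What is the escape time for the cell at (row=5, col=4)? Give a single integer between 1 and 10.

z_0 = 0 + 0i, c = -0.0920 + 0.4327i
Iter 1: z = -0.0920 + 0.4327i, |z|^2 = 0.1957
Iter 2: z = -0.2708 + 0.3531i, |z|^2 = 0.1980
Iter 3: z = -0.1434 + 0.2415i, |z|^2 = 0.0789
Iter 4: z = -0.1298 + 0.3635i, |z|^2 = 0.1490
Iter 5: z = -0.2073 + 0.3384i, |z|^2 = 0.1575
Iter 6: z = -0.1635 + 0.2924i, |z|^2 = 0.1123
Iter 7: z = -0.1508 + 0.3371i, |z|^2 = 0.1364
Iter 8: z = -0.1829 + 0.3311i, |z|^2 = 0.1431
Iter 9: z = -0.1682 + 0.3116i, |z|^2 = 0.1254

Answer: 10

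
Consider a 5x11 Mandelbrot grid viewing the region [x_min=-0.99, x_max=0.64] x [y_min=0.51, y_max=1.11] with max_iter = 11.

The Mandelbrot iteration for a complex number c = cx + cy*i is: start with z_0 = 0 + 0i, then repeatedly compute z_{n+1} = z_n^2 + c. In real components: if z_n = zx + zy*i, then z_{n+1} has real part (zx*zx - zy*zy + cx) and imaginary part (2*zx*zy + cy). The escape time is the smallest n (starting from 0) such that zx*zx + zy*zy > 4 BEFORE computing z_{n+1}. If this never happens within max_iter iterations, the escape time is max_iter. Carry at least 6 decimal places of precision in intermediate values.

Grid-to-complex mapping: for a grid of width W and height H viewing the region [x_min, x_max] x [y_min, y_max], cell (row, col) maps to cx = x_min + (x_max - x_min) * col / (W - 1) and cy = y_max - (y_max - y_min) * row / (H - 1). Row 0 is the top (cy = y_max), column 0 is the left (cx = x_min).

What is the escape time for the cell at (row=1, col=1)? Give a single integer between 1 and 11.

Answer: 4

Derivation:
z_0 = 0 + 0i, c = -0.5825 + 1.0500i
Iter 1: z = -0.5825 + 1.0500i, |z|^2 = 1.4418
Iter 2: z = -1.3457 + -0.1733i, |z|^2 = 1.8409
Iter 3: z = 1.1984 + 1.5163i, |z|^2 = 3.7352
Iter 4: z = -1.4455 + 4.6842i, |z|^2 = 24.0308
Escaped at iteration 4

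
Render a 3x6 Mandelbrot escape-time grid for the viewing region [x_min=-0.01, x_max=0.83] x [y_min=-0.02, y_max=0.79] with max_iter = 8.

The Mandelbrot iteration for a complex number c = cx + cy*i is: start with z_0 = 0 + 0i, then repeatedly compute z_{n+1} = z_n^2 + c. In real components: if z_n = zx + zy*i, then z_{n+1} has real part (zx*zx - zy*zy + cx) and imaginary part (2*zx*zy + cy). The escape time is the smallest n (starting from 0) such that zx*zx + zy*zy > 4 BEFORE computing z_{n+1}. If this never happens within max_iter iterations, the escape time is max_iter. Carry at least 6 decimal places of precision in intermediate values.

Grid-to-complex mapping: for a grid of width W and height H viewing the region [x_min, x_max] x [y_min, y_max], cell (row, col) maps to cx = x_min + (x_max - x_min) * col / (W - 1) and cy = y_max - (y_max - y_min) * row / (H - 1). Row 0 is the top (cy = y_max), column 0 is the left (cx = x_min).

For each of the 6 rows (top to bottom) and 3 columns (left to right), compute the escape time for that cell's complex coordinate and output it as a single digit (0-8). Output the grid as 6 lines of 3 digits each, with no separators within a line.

Answer: 842
882
873
883
883
863

Derivation:
(row=0, col=0): c = -0.0100 + 0.7900i → escape time 8
(row=0, col=1): c = 0.4100 + 0.7900i → escape time 4
(row=0, col=2): c = 0.8300 + 0.7900i → escape time 2
(row=1, col=0): c = -0.0100 + 0.6280i → escape time 8
(row=1, col=1): c = 0.4100 + 0.6280i → escape time 8
(row=1, col=2): c = 0.8300 + 0.6280i → escape time 2
(row=2, col=0): c = -0.0100 + 0.4660i → escape time 8
(row=2, col=1): c = 0.4100 + 0.4660i → escape time 7
(row=2, col=2): c = 0.8300 + 0.4660i → escape time 3
(row=3, col=0): c = -0.0100 + 0.3040i → escape time 8
(row=3, col=1): c = 0.4100 + 0.3040i → escape time 8
(row=3, col=2): c = 0.8300 + 0.3040i → escape time 3
(row=4, col=0): c = -0.0100 + 0.1420i → escape time 8
(row=4, col=1): c = 0.4100 + 0.1420i → escape time 8
(row=4, col=2): c = 0.8300 + 0.1420i → escape time 3
(row=5, col=0): c = -0.0100 + -0.0200i → escape time 8
(row=5, col=1): c = 0.4100 + -0.0200i → escape time 6
(row=5, col=2): c = 0.8300 + -0.0200i → escape time 3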